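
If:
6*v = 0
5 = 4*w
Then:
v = 0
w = 5/4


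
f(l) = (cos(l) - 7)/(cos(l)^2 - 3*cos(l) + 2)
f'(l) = (2*sin(l)*cos(l) - 3*sin(l))*(cos(l) - 7)/(cos(l)^2 - 3*cos(l) + 2)^2 - sin(l)/(cos(l)^2 - 3*cos(l) + 2)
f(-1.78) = -2.70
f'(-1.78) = -3.02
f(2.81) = -1.39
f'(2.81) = 0.33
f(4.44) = -2.52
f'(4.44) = -2.65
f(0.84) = -14.29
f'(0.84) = 38.31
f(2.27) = -1.76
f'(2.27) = 1.15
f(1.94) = -2.29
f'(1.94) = 2.18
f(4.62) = -3.10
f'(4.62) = -3.87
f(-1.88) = -2.43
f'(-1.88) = -2.46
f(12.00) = -34.10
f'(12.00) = -130.04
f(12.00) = -34.10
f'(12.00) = -130.04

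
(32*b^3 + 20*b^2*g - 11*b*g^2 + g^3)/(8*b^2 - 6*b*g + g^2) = (8*b^2 + 7*b*g - g^2)/(2*b - g)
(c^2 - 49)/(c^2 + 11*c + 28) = (c - 7)/(c + 4)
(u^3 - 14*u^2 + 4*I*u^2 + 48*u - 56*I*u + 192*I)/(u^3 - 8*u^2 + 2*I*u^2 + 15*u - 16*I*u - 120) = (u^2 + u*(-6 + 4*I) - 24*I)/(u^2 + 2*I*u + 15)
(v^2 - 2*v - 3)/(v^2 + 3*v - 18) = (v + 1)/(v + 6)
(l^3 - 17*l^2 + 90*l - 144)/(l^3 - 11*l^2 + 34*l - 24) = (l^2 - 11*l + 24)/(l^2 - 5*l + 4)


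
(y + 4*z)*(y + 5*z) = y^2 + 9*y*z + 20*z^2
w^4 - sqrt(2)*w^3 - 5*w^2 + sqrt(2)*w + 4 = (w - 1)*(w + 1)*(w - 2*sqrt(2))*(w + sqrt(2))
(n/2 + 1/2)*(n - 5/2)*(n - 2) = n^3/2 - 7*n^2/4 + n/4 + 5/2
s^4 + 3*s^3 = s^3*(s + 3)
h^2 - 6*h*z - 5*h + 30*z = (h - 5)*(h - 6*z)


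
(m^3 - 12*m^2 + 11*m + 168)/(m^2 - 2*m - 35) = (m^2 - 5*m - 24)/(m + 5)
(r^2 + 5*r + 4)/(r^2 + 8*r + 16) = (r + 1)/(r + 4)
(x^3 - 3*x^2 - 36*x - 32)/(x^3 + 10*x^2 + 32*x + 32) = (x^2 - 7*x - 8)/(x^2 + 6*x + 8)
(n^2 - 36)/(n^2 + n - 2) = (n^2 - 36)/(n^2 + n - 2)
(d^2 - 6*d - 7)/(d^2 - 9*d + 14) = (d + 1)/(d - 2)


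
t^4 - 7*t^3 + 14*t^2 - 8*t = t*(t - 4)*(t - 2)*(t - 1)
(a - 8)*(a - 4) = a^2 - 12*a + 32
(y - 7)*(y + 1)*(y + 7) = y^3 + y^2 - 49*y - 49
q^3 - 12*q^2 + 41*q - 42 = (q - 7)*(q - 3)*(q - 2)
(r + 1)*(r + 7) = r^2 + 8*r + 7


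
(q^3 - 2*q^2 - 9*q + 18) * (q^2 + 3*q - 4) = q^5 + q^4 - 19*q^3 - q^2 + 90*q - 72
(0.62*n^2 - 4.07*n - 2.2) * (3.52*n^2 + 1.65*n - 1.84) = 2.1824*n^4 - 13.3034*n^3 - 15.6003*n^2 + 3.8588*n + 4.048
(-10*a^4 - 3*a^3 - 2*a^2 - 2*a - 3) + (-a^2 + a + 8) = -10*a^4 - 3*a^3 - 3*a^2 - a + 5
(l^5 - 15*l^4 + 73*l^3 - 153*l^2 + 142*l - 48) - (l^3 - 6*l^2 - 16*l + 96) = l^5 - 15*l^4 + 72*l^3 - 147*l^2 + 158*l - 144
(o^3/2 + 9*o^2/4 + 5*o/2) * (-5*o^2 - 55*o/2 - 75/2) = -5*o^5/2 - 25*o^4 - 745*o^3/8 - 1225*o^2/8 - 375*o/4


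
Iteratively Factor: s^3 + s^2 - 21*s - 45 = (s + 3)*(s^2 - 2*s - 15) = (s - 5)*(s + 3)*(s + 3)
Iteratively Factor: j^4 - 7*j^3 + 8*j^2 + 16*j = (j - 4)*(j^3 - 3*j^2 - 4*j) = (j - 4)^2*(j^2 + j) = (j - 4)^2*(j + 1)*(j)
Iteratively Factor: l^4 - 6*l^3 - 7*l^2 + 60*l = (l + 3)*(l^3 - 9*l^2 + 20*l) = (l - 4)*(l + 3)*(l^2 - 5*l) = l*(l - 4)*(l + 3)*(l - 5)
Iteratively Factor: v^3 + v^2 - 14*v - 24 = (v + 2)*(v^2 - v - 12) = (v + 2)*(v + 3)*(v - 4)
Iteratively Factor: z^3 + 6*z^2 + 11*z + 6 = (z + 1)*(z^2 + 5*z + 6) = (z + 1)*(z + 3)*(z + 2)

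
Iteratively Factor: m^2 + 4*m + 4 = (m + 2)*(m + 2)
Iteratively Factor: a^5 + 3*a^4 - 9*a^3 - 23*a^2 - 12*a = (a + 4)*(a^4 - a^3 - 5*a^2 - 3*a) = (a + 1)*(a + 4)*(a^3 - 2*a^2 - 3*a) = a*(a + 1)*(a + 4)*(a^2 - 2*a - 3) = a*(a + 1)^2*(a + 4)*(a - 3)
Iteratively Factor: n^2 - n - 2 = (n - 2)*(n + 1)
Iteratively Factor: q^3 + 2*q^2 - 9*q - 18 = (q - 3)*(q^2 + 5*q + 6) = (q - 3)*(q + 2)*(q + 3)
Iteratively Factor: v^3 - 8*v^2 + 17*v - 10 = (v - 2)*(v^2 - 6*v + 5) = (v - 5)*(v - 2)*(v - 1)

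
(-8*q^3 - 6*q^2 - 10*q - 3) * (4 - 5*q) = 40*q^4 - 2*q^3 + 26*q^2 - 25*q - 12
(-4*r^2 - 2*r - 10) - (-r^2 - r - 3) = -3*r^2 - r - 7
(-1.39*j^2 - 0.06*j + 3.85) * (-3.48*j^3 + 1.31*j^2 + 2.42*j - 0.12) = 4.8372*j^5 - 1.6121*j^4 - 16.8404*j^3 + 5.0651*j^2 + 9.3242*j - 0.462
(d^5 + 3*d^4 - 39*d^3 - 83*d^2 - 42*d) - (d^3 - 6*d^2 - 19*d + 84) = d^5 + 3*d^4 - 40*d^3 - 77*d^2 - 23*d - 84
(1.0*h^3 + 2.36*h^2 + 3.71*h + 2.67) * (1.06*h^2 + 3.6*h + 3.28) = 1.06*h^5 + 6.1016*h^4 + 15.7086*h^3 + 23.927*h^2 + 21.7808*h + 8.7576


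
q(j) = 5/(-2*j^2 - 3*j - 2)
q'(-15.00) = 0.00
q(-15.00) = -0.01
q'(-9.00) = -0.00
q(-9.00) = -0.04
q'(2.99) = 0.09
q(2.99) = -0.17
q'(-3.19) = -0.30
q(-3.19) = -0.39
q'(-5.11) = -0.06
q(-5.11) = -0.13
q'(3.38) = 0.07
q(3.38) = -0.14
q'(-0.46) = 5.33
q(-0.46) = -4.79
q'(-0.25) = 5.29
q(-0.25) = -3.64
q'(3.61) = 0.06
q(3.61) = -0.13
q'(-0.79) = -1.04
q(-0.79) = -5.69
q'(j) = 5*(4*j + 3)/(-2*j^2 - 3*j - 2)^2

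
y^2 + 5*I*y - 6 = (y + 2*I)*(y + 3*I)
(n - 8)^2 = n^2 - 16*n + 64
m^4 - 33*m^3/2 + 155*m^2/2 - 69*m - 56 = (m - 8)*(m - 7)*(m - 2)*(m + 1/2)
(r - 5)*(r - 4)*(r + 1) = r^3 - 8*r^2 + 11*r + 20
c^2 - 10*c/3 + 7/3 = (c - 7/3)*(c - 1)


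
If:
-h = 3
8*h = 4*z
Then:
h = -3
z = -6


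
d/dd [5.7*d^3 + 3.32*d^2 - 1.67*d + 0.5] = 17.1*d^2 + 6.64*d - 1.67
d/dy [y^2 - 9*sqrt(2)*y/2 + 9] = 2*y - 9*sqrt(2)/2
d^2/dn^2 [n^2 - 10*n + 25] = 2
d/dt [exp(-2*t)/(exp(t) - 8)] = (16 - 3*exp(t))*exp(-2*t)/(exp(2*t) - 16*exp(t) + 64)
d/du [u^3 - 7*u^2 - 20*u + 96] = 3*u^2 - 14*u - 20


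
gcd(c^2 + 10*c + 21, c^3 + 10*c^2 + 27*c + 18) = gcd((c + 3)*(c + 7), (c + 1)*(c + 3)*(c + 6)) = c + 3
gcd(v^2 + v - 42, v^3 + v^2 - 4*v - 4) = 1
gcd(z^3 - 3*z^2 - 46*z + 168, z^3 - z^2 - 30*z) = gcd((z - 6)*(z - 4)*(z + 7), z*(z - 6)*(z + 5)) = z - 6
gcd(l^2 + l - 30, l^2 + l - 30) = l^2 + l - 30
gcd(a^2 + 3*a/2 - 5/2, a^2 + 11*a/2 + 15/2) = a + 5/2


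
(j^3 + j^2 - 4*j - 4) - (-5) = j^3 + j^2 - 4*j + 1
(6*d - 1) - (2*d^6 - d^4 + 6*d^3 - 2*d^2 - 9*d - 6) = -2*d^6 + d^4 - 6*d^3 + 2*d^2 + 15*d + 5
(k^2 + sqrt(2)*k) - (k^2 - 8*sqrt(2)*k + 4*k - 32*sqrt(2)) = -4*k + 9*sqrt(2)*k + 32*sqrt(2)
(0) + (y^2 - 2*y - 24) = y^2 - 2*y - 24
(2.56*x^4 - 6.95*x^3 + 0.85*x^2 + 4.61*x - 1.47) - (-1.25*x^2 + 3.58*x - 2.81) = 2.56*x^4 - 6.95*x^3 + 2.1*x^2 + 1.03*x + 1.34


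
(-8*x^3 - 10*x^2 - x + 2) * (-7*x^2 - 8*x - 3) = 56*x^5 + 134*x^4 + 111*x^3 + 24*x^2 - 13*x - 6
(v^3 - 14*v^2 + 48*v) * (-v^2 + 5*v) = -v^5 + 19*v^4 - 118*v^3 + 240*v^2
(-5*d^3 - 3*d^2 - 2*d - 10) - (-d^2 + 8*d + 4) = -5*d^3 - 2*d^2 - 10*d - 14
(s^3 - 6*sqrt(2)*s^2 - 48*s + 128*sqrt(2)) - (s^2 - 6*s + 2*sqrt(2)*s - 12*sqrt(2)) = s^3 - 6*sqrt(2)*s^2 - s^2 - 42*s - 2*sqrt(2)*s + 140*sqrt(2)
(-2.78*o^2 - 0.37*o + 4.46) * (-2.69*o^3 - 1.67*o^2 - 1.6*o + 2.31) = 7.4782*o^5 + 5.6379*o^4 - 6.9315*o^3 - 13.278*o^2 - 7.9907*o + 10.3026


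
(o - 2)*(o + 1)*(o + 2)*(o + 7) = o^4 + 8*o^3 + 3*o^2 - 32*o - 28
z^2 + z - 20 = (z - 4)*(z + 5)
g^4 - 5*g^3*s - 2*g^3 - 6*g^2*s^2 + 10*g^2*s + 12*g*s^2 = g*(g - 2)*(g - 6*s)*(g + s)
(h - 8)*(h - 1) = h^2 - 9*h + 8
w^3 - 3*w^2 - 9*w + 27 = (w - 3)^2*(w + 3)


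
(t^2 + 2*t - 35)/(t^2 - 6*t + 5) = (t + 7)/(t - 1)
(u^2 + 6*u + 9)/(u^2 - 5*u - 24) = (u + 3)/(u - 8)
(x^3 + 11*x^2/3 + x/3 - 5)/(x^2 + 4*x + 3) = (3*x^2 + 2*x - 5)/(3*(x + 1))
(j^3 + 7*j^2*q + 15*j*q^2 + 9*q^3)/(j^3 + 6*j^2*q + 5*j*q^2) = (j^2 + 6*j*q + 9*q^2)/(j*(j + 5*q))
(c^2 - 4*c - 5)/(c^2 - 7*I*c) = (c^2 - 4*c - 5)/(c*(c - 7*I))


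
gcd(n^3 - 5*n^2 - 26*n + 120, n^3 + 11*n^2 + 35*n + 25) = n + 5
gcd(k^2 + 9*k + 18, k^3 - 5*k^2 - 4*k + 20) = 1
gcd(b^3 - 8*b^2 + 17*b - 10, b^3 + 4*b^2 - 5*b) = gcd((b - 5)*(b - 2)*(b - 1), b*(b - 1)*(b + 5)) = b - 1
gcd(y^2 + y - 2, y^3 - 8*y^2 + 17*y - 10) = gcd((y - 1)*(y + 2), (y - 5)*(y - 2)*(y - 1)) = y - 1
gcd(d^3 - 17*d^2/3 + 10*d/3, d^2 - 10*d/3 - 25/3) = d - 5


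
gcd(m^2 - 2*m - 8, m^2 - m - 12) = m - 4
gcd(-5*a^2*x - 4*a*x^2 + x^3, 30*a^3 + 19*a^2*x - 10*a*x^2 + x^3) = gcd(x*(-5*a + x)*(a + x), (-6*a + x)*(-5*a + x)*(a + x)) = -5*a^2 - 4*a*x + x^2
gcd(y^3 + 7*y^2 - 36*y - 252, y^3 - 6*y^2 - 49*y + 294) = y^2 + y - 42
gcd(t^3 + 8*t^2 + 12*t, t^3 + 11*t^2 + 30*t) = t^2 + 6*t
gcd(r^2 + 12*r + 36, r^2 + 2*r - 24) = r + 6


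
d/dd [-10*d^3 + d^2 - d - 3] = -30*d^2 + 2*d - 1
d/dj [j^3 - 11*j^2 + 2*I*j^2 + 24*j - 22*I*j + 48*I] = 3*j^2 + j*(-22 + 4*I) + 24 - 22*I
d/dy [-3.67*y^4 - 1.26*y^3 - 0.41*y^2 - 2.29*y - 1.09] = -14.68*y^3 - 3.78*y^2 - 0.82*y - 2.29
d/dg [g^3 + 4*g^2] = g*(3*g + 8)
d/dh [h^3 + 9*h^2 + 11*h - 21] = 3*h^2 + 18*h + 11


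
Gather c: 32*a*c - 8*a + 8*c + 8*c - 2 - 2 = -8*a + c*(32*a + 16) - 4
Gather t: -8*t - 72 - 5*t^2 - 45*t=-5*t^2 - 53*t - 72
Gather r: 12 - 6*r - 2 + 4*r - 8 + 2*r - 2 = 0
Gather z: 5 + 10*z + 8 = 10*z + 13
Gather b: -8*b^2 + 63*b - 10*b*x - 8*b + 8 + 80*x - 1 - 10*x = -8*b^2 + b*(55 - 10*x) + 70*x + 7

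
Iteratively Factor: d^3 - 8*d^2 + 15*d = (d - 3)*(d^2 - 5*d) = d*(d - 3)*(d - 5)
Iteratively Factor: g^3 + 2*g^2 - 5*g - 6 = (g + 1)*(g^2 + g - 6) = (g + 1)*(g + 3)*(g - 2)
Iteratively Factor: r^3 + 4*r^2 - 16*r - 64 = (r + 4)*(r^2 - 16) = (r + 4)^2*(r - 4)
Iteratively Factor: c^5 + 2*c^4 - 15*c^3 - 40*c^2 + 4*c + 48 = (c + 2)*(c^4 - 15*c^2 - 10*c + 24) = (c + 2)^2*(c^3 - 2*c^2 - 11*c + 12) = (c - 1)*(c + 2)^2*(c^2 - c - 12) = (c - 1)*(c + 2)^2*(c + 3)*(c - 4)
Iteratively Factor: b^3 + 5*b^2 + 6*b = (b + 3)*(b^2 + 2*b) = b*(b + 3)*(b + 2)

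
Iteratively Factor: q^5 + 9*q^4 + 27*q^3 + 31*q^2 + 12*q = (q + 4)*(q^4 + 5*q^3 + 7*q^2 + 3*q) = (q + 3)*(q + 4)*(q^3 + 2*q^2 + q) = (q + 1)*(q + 3)*(q + 4)*(q^2 + q) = q*(q + 1)*(q + 3)*(q + 4)*(q + 1)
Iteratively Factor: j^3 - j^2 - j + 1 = (j - 1)*(j^2 - 1) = (j - 1)*(j + 1)*(j - 1)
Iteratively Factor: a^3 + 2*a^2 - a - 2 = (a + 2)*(a^2 - 1) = (a + 1)*(a + 2)*(a - 1)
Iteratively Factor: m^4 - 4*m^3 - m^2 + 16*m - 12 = (m - 1)*(m^3 - 3*m^2 - 4*m + 12) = (m - 2)*(m - 1)*(m^2 - m - 6) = (m - 2)*(m - 1)*(m + 2)*(m - 3)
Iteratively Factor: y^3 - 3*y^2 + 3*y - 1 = (y - 1)*(y^2 - 2*y + 1) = (y - 1)^2*(y - 1)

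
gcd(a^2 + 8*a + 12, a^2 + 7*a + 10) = a + 2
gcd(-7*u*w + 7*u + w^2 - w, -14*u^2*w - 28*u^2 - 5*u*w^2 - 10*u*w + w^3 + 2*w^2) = 7*u - w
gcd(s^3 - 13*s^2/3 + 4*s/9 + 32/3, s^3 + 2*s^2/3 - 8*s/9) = s + 4/3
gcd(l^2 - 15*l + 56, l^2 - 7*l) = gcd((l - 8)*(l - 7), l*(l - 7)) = l - 7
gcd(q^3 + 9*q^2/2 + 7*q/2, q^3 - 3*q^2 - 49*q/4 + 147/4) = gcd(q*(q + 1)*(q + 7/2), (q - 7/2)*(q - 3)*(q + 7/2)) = q + 7/2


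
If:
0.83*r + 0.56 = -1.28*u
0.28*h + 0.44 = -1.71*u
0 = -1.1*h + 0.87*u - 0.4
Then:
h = -0.50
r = -0.40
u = -0.18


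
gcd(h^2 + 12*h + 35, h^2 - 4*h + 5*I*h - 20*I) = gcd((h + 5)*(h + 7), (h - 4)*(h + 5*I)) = 1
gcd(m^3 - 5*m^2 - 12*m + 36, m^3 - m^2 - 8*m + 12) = m^2 + m - 6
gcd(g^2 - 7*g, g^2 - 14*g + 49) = g - 7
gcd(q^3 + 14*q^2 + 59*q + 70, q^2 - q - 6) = q + 2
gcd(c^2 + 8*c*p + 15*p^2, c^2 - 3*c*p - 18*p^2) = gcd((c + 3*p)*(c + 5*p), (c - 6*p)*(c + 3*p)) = c + 3*p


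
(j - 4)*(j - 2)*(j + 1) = j^3 - 5*j^2 + 2*j + 8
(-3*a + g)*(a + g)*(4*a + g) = -12*a^3 - 11*a^2*g + 2*a*g^2 + g^3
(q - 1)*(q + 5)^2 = q^3 + 9*q^2 + 15*q - 25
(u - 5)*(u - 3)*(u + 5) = u^3 - 3*u^2 - 25*u + 75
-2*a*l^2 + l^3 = l^2*(-2*a + l)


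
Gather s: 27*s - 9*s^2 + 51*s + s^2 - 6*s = -8*s^2 + 72*s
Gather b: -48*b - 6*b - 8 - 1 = -54*b - 9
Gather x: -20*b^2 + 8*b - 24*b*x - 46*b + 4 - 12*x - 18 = -20*b^2 - 38*b + x*(-24*b - 12) - 14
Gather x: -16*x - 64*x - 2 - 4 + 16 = 10 - 80*x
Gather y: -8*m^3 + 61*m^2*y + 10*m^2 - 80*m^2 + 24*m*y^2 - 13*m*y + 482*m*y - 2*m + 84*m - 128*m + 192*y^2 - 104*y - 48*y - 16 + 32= -8*m^3 - 70*m^2 - 46*m + y^2*(24*m + 192) + y*(61*m^2 + 469*m - 152) + 16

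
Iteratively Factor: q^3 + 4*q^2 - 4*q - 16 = (q - 2)*(q^2 + 6*q + 8) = (q - 2)*(q + 4)*(q + 2)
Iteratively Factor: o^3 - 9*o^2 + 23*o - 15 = (o - 5)*(o^2 - 4*o + 3) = (o - 5)*(o - 3)*(o - 1)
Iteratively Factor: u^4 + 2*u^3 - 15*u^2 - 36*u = (u)*(u^3 + 2*u^2 - 15*u - 36) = u*(u - 4)*(u^2 + 6*u + 9) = u*(u - 4)*(u + 3)*(u + 3)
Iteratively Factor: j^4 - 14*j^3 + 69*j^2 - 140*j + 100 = (j - 5)*(j^3 - 9*j^2 + 24*j - 20) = (j - 5)^2*(j^2 - 4*j + 4) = (j - 5)^2*(j - 2)*(j - 2)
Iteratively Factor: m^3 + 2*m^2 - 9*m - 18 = (m - 3)*(m^2 + 5*m + 6) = (m - 3)*(m + 2)*(m + 3)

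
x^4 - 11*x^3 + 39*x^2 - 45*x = x*(x - 5)*(x - 3)^2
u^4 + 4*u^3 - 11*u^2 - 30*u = u*(u - 3)*(u + 2)*(u + 5)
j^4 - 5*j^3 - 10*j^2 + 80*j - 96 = (j - 4)*(j - 3)*(j - 2)*(j + 4)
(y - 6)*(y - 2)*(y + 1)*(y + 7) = y^4 - 45*y^2 + 40*y + 84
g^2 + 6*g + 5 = (g + 1)*(g + 5)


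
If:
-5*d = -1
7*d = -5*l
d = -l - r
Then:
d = 1/5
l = -7/25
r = 2/25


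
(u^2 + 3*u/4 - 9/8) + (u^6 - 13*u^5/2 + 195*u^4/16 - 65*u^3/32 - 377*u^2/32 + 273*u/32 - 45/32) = u^6 - 13*u^5/2 + 195*u^4/16 - 65*u^3/32 - 345*u^2/32 + 297*u/32 - 81/32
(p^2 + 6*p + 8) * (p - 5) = p^3 + p^2 - 22*p - 40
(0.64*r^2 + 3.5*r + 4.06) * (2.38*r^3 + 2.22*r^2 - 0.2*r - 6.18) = 1.5232*r^5 + 9.7508*r^4 + 17.3048*r^3 + 4.358*r^2 - 22.442*r - 25.0908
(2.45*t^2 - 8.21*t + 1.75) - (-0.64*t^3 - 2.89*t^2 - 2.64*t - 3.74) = 0.64*t^3 + 5.34*t^2 - 5.57*t + 5.49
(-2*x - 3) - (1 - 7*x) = 5*x - 4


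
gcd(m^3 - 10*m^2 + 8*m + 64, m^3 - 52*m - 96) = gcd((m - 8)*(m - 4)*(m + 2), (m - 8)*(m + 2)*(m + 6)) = m^2 - 6*m - 16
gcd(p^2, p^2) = p^2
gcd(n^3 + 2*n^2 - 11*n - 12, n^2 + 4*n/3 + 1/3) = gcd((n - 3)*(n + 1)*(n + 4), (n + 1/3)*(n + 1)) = n + 1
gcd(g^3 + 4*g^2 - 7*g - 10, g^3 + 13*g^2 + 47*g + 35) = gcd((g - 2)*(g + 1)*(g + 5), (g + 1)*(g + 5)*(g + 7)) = g^2 + 6*g + 5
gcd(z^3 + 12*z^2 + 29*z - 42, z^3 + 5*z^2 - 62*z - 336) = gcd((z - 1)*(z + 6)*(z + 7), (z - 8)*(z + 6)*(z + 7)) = z^2 + 13*z + 42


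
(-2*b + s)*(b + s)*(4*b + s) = -8*b^3 - 6*b^2*s + 3*b*s^2 + s^3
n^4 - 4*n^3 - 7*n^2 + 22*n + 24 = (n - 4)*(n - 3)*(n + 1)*(n + 2)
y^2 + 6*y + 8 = (y + 2)*(y + 4)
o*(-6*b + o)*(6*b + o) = -36*b^2*o + o^3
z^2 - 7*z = z*(z - 7)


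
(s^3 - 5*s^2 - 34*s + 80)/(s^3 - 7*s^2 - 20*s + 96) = (s^2 + 3*s - 10)/(s^2 + s - 12)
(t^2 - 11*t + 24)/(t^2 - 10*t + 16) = (t - 3)/(t - 2)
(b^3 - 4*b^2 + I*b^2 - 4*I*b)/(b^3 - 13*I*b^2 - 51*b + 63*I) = b*(b^2 + b*(-4 + I) - 4*I)/(b^3 - 13*I*b^2 - 51*b + 63*I)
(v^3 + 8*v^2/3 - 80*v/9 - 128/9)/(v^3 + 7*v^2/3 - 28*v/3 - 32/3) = (v + 4/3)/(v + 1)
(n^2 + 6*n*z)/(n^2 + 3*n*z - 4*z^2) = n*(n + 6*z)/(n^2 + 3*n*z - 4*z^2)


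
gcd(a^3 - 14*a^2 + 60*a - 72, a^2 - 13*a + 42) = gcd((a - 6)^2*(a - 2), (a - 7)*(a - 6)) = a - 6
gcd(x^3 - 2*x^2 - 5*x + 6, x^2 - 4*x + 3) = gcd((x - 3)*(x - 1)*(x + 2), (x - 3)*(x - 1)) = x^2 - 4*x + 3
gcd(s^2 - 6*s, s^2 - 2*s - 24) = s - 6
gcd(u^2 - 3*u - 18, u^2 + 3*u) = u + 3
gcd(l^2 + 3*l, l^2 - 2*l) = l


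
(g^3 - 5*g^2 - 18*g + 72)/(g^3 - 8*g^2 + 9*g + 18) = (g + 4)/(g + 1)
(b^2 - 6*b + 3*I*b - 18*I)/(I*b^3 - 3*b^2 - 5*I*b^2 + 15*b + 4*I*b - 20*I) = (-I*b^2 + b*(3 + 6*I) - 18)/(b^3 + b^2*(-5 + 3*I) + b*(4 - 15*I) - 20)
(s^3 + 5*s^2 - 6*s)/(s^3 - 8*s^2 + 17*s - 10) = s*(s + 6)/(s^2 - 7*s + 10)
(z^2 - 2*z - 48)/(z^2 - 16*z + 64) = (z + 6)/(z - 8)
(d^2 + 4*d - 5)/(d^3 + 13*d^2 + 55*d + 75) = (d - 1)/(d^2 + 8*d + 15)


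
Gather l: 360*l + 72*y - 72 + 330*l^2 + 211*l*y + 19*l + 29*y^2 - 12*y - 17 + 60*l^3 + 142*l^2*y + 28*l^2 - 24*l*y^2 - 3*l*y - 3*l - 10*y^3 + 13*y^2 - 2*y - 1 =60*l^3 + l^2*(142*y + 358) + l*(-24*y^2 + 208*y + 376) - 10*y^3 + 42*y^2 + 58*y - 90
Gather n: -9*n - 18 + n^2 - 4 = n^2 - 9*n - 22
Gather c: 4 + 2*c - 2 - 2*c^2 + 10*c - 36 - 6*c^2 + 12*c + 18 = -8*c^2 + 24*c - 16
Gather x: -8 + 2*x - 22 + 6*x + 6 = 8*x - 24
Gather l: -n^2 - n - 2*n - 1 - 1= -n^2 - 3*n - 2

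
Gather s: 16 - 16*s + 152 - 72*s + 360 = 528 - 88*s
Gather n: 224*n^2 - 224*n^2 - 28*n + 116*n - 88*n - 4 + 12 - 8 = 0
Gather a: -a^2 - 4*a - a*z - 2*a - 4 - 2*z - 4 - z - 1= -a^2 + a*(-z - 6) - 3*z - 9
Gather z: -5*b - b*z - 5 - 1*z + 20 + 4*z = -5*b + z*(3 - b) + 15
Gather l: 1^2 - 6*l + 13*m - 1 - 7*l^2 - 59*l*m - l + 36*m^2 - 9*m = -7*l^2 + l*(-59*m - 7) + 36*m^2 + 4*m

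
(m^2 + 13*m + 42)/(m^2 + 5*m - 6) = (m + 7)/(m - 1)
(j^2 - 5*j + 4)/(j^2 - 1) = (j - 4)/(j + 1)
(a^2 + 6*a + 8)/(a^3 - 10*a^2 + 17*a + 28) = (a^2 + 6*a + 8)/(a^3 - 10*a^2 + 17*a + 28)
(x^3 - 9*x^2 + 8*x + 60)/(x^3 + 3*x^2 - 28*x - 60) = (x - 6)/(x + 6)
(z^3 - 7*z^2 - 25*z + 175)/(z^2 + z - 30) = (z^2 - 2*z - 35)/(z + 6)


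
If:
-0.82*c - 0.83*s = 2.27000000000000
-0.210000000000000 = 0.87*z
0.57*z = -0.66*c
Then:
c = 0.21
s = -2.94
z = -0.24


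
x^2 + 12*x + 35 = (x + 5)*(x + 7)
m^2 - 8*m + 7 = (m - 7)*(m - 1)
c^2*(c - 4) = c^3 - 4*c^2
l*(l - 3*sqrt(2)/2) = l^2 - 3*sqrt(2)*l/2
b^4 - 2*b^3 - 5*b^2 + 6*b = b*(b - 3)*(b - 1)*(b + 2)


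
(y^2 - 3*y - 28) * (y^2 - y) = y^4 - 4*y^3 - 25*y^2 + 28*y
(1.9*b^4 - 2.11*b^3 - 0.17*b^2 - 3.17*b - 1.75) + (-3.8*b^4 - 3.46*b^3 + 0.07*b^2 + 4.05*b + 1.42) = -1.9*b^4 - 5.57*b^3 - 0.1*b^2 + 0.88*b - 0.33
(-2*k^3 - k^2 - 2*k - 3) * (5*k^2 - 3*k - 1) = -10*k^5 + k^4 - 5*k^3 - 8*k^2 + 11*k + 3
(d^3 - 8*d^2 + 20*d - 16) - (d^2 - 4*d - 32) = d^3 - 9*d^2 + 24*d + 16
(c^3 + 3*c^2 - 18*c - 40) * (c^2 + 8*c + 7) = c^5 + 11*c^4 + 13*c^3 - 163*c^2 - 446*c - 280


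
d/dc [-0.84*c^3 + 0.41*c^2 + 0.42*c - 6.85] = -2.52*c^2 + 0.82*c + 0.42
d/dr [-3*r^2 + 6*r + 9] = 6 - 6*r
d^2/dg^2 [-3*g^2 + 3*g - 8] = -6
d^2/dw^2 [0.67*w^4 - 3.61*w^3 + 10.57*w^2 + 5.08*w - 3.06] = 8.04*w^2 - 21.66*w + 21.14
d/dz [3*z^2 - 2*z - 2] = 6*z - 2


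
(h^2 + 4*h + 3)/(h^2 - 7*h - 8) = (h + 3)/(h - 8)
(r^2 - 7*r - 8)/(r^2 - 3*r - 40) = (r + 1)/(r + 5)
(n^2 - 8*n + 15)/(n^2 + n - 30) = (n - 3)/(n + 6)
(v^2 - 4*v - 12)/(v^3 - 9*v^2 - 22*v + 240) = (v + 2)/(v^2 - 3*v - 40)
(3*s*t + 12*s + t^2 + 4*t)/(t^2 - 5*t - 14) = (3*s*t + 12*s + t^2 + 4*t)/(t^2 - 5*t - 14)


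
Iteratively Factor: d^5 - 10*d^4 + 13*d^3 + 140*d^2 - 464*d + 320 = (d + 4)*(d^4 - 14*d^3 + 69*d^2 - 136*d + 80) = (d - 1)*(d + 4)*(d^3 - 13*d^2 + 56*d - 80) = (d - 5)*(d - 1)*(d + 4)*(d^2 - 8*d + 16) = (d - 5)*(d - 4)*(d - 1)*(d + 4)*(d - 4)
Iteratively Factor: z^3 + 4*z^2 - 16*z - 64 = (z - 4)*(z^2 + 8*z + 16) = (z - 4)*(z + 4)*(z + 4)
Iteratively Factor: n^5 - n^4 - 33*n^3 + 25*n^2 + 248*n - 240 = (n - 3)*(n^4 + 2*n^3 - 27*n^2 - 56*n + 80) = (n - 3)*(n + 4)*(n^3 - 2*n^2 - 19*n + 20) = (n - 3)*(n - 1)*(n + 4)*(n^2 - n - 20) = (n - 3)*(n - 1)*(n + 4)^2*(n - 5)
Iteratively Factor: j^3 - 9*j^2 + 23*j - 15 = (j - 1)*(j^2 - 8*j + 15) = (j - 3)*(j - 1)*(j - 5)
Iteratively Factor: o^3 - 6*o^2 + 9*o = (o)*(o^2 - 6*o + 9) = o*(o - 3)*(o - 3)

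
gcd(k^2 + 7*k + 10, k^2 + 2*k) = k + 2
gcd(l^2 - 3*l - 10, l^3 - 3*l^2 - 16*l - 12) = l + 2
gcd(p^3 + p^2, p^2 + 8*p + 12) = 1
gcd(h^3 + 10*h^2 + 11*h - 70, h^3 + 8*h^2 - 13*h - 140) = h^2 + 12*h + 35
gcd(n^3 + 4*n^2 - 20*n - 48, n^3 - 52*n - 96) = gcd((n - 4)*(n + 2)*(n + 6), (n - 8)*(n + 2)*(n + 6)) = n^2 + 8*n + 12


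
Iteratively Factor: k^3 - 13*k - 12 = (k - 4)*(k^2 + 4*k + 3) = (k - 4)*(k + 3)*(k + 1)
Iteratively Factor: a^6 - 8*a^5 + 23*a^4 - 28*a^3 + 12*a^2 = (a - 2)*(a^5 - 6*a^4 + 11*a^3 - 6*a^2) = (a - 2)*(a - 1)*(a^4 - 5*a^3 + 6*a^2) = (a - 3)*(a - 2)*(a - 1)*(a^3 - 2*a^2) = (a - 3)*(a - 2)^2*(a - 1)*(a^2) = a*(a - 3)*(a - 2)^2*(a - 1)*(a)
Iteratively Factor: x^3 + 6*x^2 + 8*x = (x + 4)*(x^2 + 2*x) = x*(x + 4)*(x + 2)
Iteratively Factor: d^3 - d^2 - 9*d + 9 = (d - 3)*(d^2 + 2*d - 3) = (d - 3)*(d + 3)*(d - 1)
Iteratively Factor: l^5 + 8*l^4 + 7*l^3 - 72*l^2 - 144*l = (l + 3)*(l^4 + 5*l^3 - 8*l^2 - 48*l) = l*(l + 3)*(l^3 + 5*l^2 - 8*l - 48) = l*(l + 3)*(l + 4)*(l^2 + l - 12) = l*(l - 3)*(l + 3)*(l + 4)*(l + 4)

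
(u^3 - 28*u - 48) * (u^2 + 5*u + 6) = u^5 + 5*u^4 - 22*u^3 - 188*u^2 - 408*u - 288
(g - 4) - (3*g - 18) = 14 - 2*g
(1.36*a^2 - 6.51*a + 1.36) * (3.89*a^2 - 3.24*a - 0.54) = 5.2904*a^4 - 29.7303*a^3 + 25.6484*a^2 - 0.891*a - 0.7344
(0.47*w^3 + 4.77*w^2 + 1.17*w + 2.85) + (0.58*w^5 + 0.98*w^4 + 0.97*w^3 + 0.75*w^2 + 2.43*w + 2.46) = 0.58*w^5 + 0.98*w^4 + 1.44*w^3 + 5.52*w^2 + 3.6*w + 5.31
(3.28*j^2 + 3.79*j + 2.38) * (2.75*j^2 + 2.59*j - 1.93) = 9.02*j^4 + 18.9177*j^3 + 10.0307*j^2 - 1.1505*j - 4.5934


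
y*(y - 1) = y^2 - y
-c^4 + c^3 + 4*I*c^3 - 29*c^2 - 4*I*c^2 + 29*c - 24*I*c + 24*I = (c - 8*I)*(c + 3*I)*(-I*c + 1)*(-I*c + I)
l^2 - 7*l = l*(l - 7)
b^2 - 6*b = b*(b - 6)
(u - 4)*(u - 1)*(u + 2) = u^3 - 3*u^2 - 6*u + 8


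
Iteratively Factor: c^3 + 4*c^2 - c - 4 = (c + 1)*(c^2 + 3*c - 4) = (c + 1)*(c + 4)*(c - 1)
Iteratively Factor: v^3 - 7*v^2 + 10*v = (v - 5)*(v^2 - 2*v) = v*(v - 5)*(v - 2)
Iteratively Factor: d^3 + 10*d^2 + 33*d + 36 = (d + 4)*(d^2 + 6*d + 9) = (d + 3)*(d + 4)*(d + 3)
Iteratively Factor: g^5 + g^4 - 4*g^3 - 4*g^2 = (g + 2)*(g^4 - g^3 - 2*g^2) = (g - 2)*(g + 2)*(g^3 + g^2) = (g - 2)*(g + 1)*(g + 2)*(g^2) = g*(g - 2)*(g + 1)*(g + 2)*(g)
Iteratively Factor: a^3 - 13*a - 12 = (a - 4)*(a^2 + 4*a + 3) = (a - 4)*(a + 1)*(a + 3)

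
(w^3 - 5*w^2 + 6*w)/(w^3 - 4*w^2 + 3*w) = (w - 2)/(w - 1)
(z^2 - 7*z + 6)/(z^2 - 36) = (z - 1)/(z + 6)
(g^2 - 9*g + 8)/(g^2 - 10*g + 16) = (g - 1)/(g - 2)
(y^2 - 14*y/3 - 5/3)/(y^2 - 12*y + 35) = (y + 1/3)/(y - 7)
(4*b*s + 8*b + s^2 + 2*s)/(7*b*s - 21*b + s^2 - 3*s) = (4*b*s + 8*b + s^2 + 2*s)/(7*b*s - 21*b + s^2 - 3*s)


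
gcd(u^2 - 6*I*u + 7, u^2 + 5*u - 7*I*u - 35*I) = u - 7*I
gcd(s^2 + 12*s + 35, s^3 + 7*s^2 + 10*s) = s + 5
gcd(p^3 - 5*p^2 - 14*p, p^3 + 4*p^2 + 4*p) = p^2 + 2*p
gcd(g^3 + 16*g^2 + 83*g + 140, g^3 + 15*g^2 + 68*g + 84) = g + 7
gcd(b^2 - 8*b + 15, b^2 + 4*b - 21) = b - 3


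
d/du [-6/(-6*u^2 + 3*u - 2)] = 18*(1 - 4*u)/(6*u^2 - 3*u + 2)^2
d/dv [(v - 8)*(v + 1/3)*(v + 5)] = 3*v^2 - 16*v/3 - 41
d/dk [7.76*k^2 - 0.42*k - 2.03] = 15.52*k - 0.42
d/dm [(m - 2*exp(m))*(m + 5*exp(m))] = 3*m*exp(m) + 2*m - 20*exp(2*m) + 3*exp(m)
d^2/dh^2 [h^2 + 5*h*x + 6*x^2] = 2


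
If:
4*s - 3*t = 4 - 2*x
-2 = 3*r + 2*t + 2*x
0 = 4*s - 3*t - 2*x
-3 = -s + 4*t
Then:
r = -32/39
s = -1/13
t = -10/13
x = 1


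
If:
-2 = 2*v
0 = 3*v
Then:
No Solution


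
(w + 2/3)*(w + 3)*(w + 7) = w^3 + 32*w^2/3 + 83*w/3 + 14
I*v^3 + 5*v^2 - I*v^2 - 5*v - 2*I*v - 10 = (v - 2)*(v - 5*I)*(I*v + I)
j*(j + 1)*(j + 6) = j^3 + 7*j^2 + 6*j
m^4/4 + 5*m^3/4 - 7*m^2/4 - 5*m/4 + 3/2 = (m/4 + 1/4)*(m - 1)^2*(m + 6)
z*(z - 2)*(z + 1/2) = z^3 - 3*z^2/2 - z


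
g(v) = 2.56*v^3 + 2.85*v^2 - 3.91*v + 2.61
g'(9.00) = 669.47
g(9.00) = 2064.51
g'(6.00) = 306.77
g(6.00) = 634.71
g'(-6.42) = 276.04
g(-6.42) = -532.22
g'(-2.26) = 22.43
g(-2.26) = -3.55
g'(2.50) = 58.34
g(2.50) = 50.65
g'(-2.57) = 32.17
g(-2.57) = -11.97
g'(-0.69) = -4.19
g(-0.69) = 5.82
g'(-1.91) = 13.22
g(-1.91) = 2.64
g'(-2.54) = 31.16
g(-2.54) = -11.02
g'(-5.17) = 171.90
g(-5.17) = -254.76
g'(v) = 7.68*v^2 + 5.7*v - 3.91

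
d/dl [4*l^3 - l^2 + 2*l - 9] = 12*l^2 - 2*l + 2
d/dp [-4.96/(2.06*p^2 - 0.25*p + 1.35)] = (20.4352*p - 1.24)/(2.06*p^2 - 0.25*p + 1.35)^2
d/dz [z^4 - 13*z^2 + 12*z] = 4*z^3 - 26*z + 12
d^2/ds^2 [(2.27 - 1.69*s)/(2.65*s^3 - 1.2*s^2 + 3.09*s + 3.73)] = (-71.20815*s^5 + 223.5381*s^4 - 92.68767*s^3 + 331.59783*s^2 - 230.51649*s + 102.62628)/(18.609625*s^9 - 25.281*s^8 + 76.546575*s^7 + 17.896575*s^6 + 18.087795*s^5 + 164.99907*s^4 + 57.126144*s^3 + 56.756799*s^2 + 128.972583*s + 51.895117)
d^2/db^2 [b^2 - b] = 2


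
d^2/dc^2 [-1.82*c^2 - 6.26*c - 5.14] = -3.64000000000000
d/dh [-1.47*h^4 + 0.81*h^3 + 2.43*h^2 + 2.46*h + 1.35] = -5.88*h^3 + 2.43*h^2 + 4.86*h + 2.46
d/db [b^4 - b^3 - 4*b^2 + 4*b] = 4*b^3 - 3*b^2 - 8*b + 4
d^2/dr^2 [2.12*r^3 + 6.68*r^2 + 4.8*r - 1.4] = 12.72*r + 13.36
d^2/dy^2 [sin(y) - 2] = -sin(y)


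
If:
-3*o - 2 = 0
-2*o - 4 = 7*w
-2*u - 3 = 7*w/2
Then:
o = -2/3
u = -5/6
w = -8/21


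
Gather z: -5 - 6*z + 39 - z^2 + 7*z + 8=-z^2 + z + 42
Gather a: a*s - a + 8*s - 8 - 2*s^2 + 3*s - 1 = a*(s - 1) - 2*s^2 + 11*s - 9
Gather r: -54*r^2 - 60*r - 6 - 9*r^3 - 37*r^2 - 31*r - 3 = -9*r^3 - 91*r^2 - 91*r - 9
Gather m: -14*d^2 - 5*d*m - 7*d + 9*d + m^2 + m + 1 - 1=-14*d^2 + 2*d + m^2 + m*(1 - 5*d)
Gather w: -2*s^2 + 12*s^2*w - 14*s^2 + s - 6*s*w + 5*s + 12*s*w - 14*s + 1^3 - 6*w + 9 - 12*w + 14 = -16*s^2 - 8*s + w*(12*s^2 + 6*s - 18) + 24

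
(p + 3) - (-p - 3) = 2*p + 6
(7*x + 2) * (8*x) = 56*x^2 + 16*x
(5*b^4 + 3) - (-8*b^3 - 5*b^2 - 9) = 5*b^4 + 8*b^3 + 5*b^2 + 12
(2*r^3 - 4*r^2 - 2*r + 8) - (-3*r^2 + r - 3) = 2*r^3 - r^2 - 3*r + 11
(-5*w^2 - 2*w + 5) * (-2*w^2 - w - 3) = 10*w^4 + 9*w^3 + 7*w^2 + w - 15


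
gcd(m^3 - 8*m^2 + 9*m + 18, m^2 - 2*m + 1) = 1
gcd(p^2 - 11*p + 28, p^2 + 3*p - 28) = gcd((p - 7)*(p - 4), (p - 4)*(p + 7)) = p - 4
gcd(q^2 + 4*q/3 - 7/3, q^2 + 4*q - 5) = q - 1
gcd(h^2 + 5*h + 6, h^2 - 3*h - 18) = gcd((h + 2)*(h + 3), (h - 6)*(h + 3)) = h + 3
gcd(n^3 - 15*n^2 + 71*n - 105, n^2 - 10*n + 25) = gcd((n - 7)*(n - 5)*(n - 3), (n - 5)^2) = n - 5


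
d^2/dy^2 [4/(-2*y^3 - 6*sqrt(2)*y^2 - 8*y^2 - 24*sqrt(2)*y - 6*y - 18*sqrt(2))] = 4*((3*y + 4 + 3*sqrt(2))*(y^3 + 4*y^2 + 3*sqrt(2)*y^2 + 3*y + 12*sqrt(2)*y + 9*sqrt(2)) - (3*y^2 + 8*y + 6*sqrt(2)*y + 3 + 12*sqrt(2))^2)/(y^3 + 4*y^2 + 3*sqrt(2)*y^2 + 3*y + 12*sqrt(2)*y + 9*sqrt(2))^3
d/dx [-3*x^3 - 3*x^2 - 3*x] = -9*x^2 - 6*x - 3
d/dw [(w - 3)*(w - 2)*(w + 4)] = 3*w^2 - 2*w - 14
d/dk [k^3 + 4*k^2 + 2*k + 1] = 3*k^2 + 8*k + 2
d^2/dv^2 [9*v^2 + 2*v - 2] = 18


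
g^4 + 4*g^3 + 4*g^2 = g^2*(g + 2)^2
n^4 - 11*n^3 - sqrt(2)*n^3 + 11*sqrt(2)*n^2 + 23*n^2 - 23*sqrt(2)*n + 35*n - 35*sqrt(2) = (n - 7)*(n - 5)*(n + 1)*(n - sqrt(2))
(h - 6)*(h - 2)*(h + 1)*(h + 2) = h^4 - 5*h^3 - 10*h^2 + 20*h + 24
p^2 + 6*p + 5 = (p + 1)*(p + 5)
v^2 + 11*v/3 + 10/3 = (v + 5/3)*(v + 2)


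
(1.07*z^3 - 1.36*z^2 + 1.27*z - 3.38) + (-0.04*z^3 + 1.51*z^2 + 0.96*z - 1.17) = 1.03*z^3 + 0.15*z^2 + 2.23*z - 4.55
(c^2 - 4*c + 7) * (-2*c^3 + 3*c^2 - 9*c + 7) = -2*c^5 + 11*c^4 - 35*c^3 + 64*c^2 - 91*c + 49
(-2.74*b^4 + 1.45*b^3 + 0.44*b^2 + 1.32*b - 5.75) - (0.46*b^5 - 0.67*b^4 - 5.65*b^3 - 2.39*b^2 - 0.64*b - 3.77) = -0.46*b^5 - 2.07*b^4 + 7.1*b^3 + 2.83*b^2 + 1.96*b - 1.98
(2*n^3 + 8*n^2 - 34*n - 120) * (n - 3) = 2*n^4 + 2*n^3 - 58*n^2 - 18*n + 360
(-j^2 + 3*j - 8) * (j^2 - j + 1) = -j^4 + 4*j^3 - 12*j^2 + 11*j - 8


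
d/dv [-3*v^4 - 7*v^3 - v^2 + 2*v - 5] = -12*v^3 - 21*v^2 - 2*v + 2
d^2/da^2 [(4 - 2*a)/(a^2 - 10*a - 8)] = 4*(4*(a - 5)^2*(a - 2) + 3*(a - 4)*(-a^2 + 10*a + 8))/(-a^2 + 10*a + 8)^3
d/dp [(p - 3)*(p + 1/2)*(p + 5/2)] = 3*p^2 - 31/4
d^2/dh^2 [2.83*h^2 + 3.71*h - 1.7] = 5.66000000000000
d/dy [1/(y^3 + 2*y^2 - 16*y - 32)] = (-3*y^2 - 4*y + 16)/(y^3 + 2*y^2 - 16*y - 32)^2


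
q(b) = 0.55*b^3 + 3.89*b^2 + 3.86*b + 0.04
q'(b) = 1.65*b^2 + 7.78*b + 3.86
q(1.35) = 13.69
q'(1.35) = 17.37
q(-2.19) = 4.47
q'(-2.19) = -5.26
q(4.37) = 137.09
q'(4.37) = 69.37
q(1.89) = 24.94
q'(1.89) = 24.46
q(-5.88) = 0.02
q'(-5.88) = 15.16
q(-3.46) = 10.47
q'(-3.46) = -3.31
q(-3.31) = 9.94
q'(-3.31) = -3.81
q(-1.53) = 1.27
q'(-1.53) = -4.18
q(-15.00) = -1038.86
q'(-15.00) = 258.41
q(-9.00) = -120.56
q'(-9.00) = 67.49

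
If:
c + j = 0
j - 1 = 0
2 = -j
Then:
No Solution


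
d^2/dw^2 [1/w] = 2/w^3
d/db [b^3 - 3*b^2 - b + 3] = 3*b^2 - 6*b - 1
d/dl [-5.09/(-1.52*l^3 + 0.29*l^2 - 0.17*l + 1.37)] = (-23.2104*l^2 + 2.9522*l - 0.8653)/(1.52*l^3 - 0.29*l^2 + 0.17*l - 1.37)^2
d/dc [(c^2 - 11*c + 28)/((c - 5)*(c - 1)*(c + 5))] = (-c^4 + 22*c^3 - 120*c^2 + 106*c + 425)/(c^6 - 2*c^5 - 49*c^4 + 100*c^3 + 575*c^2 - 1250*c + 625)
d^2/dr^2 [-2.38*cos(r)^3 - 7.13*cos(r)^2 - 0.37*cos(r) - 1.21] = 2.155*cos(r) + 14.26*cos(2*r) + 5.355*cos(3*r)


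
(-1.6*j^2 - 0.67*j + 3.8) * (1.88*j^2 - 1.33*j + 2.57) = -3.008*j^4 + 0.8684*j^3 + 3.9231*j^2 - 6.7759*j + 9.766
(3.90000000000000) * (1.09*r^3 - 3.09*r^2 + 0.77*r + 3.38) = 4.251*r^3 - 12.051*r^2 + 3.003*r + 13.182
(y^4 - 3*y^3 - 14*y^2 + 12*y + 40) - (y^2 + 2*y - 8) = y^4 - 3*y^3 - 15*y^2 + 10*y + 48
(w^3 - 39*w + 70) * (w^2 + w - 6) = w^5 + w^4 - 45*w^3 + 31*w^2 + 304*w - 420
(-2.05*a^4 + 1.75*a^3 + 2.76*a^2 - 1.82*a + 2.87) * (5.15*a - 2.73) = -10.5575*a^5 + 14.609*a^4 + 9.4365*a^3 - 16.9078*a^2 + 19.7491*a - 7.8351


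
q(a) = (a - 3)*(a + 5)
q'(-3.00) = -4.00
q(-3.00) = -12.00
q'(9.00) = 20.00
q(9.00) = 84.00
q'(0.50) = 3.00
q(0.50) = -13.75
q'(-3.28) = -4.56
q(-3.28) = -10.80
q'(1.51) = 5.02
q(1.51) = -9.70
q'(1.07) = 4.14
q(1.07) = -11.72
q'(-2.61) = -3.22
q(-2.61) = -13.41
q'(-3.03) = -4.06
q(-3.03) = -11.88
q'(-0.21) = 1.58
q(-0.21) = -15.38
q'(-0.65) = 0.70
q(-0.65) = -15.88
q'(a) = 2*a + 2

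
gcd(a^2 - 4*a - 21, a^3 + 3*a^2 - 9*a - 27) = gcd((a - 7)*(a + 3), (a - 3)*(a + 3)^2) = a + 3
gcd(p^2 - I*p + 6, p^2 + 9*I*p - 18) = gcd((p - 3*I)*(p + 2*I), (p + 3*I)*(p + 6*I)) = 1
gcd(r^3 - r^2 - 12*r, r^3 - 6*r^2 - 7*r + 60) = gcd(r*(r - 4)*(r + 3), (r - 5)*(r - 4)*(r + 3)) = r^2 - r - 12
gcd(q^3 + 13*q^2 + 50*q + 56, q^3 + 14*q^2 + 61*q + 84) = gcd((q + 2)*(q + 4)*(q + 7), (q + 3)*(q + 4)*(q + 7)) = q^2 + 11*q + 28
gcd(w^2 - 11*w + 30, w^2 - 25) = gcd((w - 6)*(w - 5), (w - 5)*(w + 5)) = w - 5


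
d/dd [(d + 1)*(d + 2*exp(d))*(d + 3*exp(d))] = 5*d^2*exp(d) + 3*d^2 + 12*d*exp(2*d) + 15*d*exp(d) + 2*d + 18*exp(2*d) + 5*exp(d)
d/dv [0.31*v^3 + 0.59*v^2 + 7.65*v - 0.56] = 0.93*v^2 + 1.18*v + 7.65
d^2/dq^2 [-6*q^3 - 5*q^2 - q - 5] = -36*q - 10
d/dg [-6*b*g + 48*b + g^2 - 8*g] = -6*b + 2*g - 8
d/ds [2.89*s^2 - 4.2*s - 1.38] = 5.78*s - 4.2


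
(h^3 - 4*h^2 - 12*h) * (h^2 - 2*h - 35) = h^5 - 6*h^4 - 39*h^3 + 164*h^2 + 420*h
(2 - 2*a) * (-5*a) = 10*a^2 - 10*a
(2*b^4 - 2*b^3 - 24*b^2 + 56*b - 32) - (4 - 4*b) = 2*b^4 - 2*b^3 - 24*b^2 + 60*b - 36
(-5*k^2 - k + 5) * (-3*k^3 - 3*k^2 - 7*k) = 15*k^5 + 18*k^4 + 23*k^3 - 8*k^2 - 35*k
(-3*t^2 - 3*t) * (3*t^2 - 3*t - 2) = -9*t^4 + 15*t^2 + 6*t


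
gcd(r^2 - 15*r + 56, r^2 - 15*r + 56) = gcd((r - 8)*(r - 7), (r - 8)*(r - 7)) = r^2 - 15*r + 56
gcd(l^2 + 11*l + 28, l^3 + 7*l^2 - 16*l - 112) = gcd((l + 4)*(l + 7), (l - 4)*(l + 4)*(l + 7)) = l^2 + 11*l + 28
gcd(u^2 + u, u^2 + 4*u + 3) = u + 1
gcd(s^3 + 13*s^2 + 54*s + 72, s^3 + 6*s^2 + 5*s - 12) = s^2 + 7*s + 12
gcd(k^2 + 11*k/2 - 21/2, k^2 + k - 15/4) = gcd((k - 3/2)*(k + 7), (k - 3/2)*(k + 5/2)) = k - 3/2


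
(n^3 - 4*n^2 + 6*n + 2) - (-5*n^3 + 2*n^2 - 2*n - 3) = 6*n^3 - 6*n^2 + 8*n + 5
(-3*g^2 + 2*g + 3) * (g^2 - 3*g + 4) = -3*g^4 + 11*g^3 - 15*g^2 - g + 12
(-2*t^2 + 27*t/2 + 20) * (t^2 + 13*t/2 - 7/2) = -2*t^4 + t^3/2 + 459*t^2/4 + 331*t/4 - 70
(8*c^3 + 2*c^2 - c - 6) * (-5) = -40*c^3 - 10*c^2 + 5*c + 30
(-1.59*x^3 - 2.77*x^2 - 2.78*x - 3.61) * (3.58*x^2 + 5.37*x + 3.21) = -5.6922*x^5 - 18.4549*x^4 - 29.9312*x^3 - 36.7441*x^2 - 28.3095*x - 11.5881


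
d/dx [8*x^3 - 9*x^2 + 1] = 6*x*(4*x - 3)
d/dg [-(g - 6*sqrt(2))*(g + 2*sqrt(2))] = -2*g + 4*sqrt(2)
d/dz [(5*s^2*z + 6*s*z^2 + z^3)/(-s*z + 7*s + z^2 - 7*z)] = (z*(s - 2*z + 7)*(5*s^2 + 6*s*z + z^2) - (5*s^2 + 12*s*z + 3*z^2)*(s*z - 7*s - z^2 + 7*z))/(s*z - 7*s - z^2 + 7*z)^2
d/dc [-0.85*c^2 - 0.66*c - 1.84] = -1.7*c - 0.66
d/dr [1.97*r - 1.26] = 1.97000000000000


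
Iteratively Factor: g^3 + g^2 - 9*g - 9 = (g + 3)*(g^2 - 2*g - 3) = (g - 3)*(g + 3)*(g + 1)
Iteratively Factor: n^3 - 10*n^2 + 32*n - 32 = (n - 2)*(n^2 - 8*n + 16) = (n - 4)*(n - 2)*(n - 4)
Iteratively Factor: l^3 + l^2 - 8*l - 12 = (l + 2)*(l^2 - l - 6) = (l + 2)^2*(l - 3)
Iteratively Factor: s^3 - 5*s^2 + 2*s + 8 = (s + 1)*(s^2 - 6*s + 8) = (s - 4)*(s + 1)*(s - 2)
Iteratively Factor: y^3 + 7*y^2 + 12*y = (y + 3)*(y^2 + 4*y) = y*(y + 3)*(y + 4)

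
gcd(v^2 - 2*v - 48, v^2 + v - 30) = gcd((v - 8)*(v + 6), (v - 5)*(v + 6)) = v + 6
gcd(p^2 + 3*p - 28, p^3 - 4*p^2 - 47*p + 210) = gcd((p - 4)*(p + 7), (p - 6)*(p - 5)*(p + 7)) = p + 7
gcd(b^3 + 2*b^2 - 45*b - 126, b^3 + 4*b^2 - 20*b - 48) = b + 6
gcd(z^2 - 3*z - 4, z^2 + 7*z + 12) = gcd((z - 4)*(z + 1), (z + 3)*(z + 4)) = 1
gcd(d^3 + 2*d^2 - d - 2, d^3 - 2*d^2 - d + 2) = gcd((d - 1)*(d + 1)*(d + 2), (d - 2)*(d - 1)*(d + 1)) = d^2 - 1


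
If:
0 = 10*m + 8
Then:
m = -4/5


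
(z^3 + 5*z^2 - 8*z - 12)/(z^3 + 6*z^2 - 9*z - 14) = (z + 6)/(z + 7)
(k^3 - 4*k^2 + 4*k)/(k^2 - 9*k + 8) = k*(k^2 - 4*k + 4)/(k^2 - 9*k + 8)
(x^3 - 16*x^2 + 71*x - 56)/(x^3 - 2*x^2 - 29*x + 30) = (x^2 - 15*x + 56)/(x^2 - x - 30)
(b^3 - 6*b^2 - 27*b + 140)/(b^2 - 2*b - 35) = b - 4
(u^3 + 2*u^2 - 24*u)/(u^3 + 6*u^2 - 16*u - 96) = u/(u + 4)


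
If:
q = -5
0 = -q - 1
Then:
No Solution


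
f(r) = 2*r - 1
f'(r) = 2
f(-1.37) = -3.74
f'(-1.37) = 2.00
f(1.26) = 1.52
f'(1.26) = 2.00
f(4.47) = 7.94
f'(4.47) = 2.00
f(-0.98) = -2.96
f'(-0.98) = 2.00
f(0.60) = 0.20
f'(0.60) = 2.00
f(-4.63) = -10.26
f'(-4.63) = 2.00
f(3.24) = 5.48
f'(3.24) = 2.00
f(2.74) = 4.48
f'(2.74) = 2.00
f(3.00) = 5.00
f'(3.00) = 2.00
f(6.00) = 11.00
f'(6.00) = 2.00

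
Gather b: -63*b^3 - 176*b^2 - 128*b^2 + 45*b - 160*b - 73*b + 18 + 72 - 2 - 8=-63*b^3 - 304*b^2 - 188*b + 80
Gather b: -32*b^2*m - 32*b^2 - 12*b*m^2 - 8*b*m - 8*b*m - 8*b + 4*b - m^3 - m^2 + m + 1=b^2*(-32*m - 32) + b*(-12*m^2 - 16*m - 4) - m^3 - m^2 + m + 1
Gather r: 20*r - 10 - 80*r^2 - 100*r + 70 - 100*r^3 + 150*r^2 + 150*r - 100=-100*r^3 + 70*r^2 + 70*r - 40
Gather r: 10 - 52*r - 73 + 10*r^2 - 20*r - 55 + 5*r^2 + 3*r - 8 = 15*r^2 - 69*r - 126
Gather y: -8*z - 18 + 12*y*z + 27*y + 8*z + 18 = y*(12*z + 27)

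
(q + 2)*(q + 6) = q^2 + 8*q + 12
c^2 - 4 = (c - 2)*(c + 2)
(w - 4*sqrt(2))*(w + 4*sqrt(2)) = w^2 - 32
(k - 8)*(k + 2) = k^2 - 6*k - 16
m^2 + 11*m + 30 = (m + 5)*(m + 6)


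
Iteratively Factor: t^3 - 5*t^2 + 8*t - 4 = (t - 2)*(t^2 - 3*t + 2) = (t - 2)*(t - 1)*(t - 2)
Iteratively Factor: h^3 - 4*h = (h - 2)*(h^2 + 2*h) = (h - 2)*(h + 2)*(h)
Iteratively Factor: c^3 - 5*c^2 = (c - 5)*(c^2) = c*(c - 5)*(c)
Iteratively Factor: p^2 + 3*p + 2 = (p + 2)*(p + 1)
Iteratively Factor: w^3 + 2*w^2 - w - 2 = (w + 1)*(w^2 + w - 2) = (w + 1)*(w + 2)*(w - 1)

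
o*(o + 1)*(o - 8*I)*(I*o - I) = I*o^4 + 8*o^3 - I*o^2 - 8*o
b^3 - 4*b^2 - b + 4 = (b - 4)*(b - 1)*(b + 1)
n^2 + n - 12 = (n - 3)*(n + 4)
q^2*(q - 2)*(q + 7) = q^4 + 5*q^3 - 14*q^2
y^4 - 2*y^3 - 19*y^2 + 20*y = y*(y - 5)*(y - 1)*(y + 4)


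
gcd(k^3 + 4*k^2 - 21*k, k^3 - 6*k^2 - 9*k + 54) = k - 3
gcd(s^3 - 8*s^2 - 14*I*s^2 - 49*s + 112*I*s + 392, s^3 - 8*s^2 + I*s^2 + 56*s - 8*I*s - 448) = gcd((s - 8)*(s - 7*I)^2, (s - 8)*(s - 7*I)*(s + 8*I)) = s^2 + s*(-8 - 7*I) + 56*I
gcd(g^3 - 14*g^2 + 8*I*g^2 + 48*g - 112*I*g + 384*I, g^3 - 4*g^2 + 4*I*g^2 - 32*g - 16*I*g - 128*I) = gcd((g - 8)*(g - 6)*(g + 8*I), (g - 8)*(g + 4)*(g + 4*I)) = g - 8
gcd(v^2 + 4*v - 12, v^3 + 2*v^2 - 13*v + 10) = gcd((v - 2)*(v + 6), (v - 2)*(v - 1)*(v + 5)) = v - 2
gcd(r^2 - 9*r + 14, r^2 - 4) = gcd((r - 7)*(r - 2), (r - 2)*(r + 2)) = r - 2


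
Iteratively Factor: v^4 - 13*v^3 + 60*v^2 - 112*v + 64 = (v - 4)*(v^3 - 9*v^2 + 24*v - 16) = (v - 4)^2*(v^2 - 5*v + 4) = (v - 4)^2*(v - 1)*(v - 4)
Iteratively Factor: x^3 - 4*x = (x + 2)*(x^2 - 2*x) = (x - 2)*(x + 2)*(x)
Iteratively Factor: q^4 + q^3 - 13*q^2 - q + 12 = (q + 4)*(q^3 - 3*q^2 - q + 3) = (q + 1)*(q + 4)*(q^2 - 4*q + 3) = (q - 3)*(q + 1)*(q + 4)*(q - 1)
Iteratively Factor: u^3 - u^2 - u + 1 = (u + 1)*(u^2 - 2*u + 1) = (u - 1)*(u + 1)*(u - 1)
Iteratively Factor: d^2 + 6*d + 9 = (d + 3)*(d + 3)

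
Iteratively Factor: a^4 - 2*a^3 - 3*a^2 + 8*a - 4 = (a - 1)*(a^3 - a^2 - 4*a + 4) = (a - 1)*(a + 2)*(a^2 - 3*a + 2) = (a - 1)^2*(a + 2)*(a - 2)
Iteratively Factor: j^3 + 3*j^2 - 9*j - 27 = (j - 3)*(j^2 + 6*j + 9) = (j - 3)*(j + 3)*(j + 3)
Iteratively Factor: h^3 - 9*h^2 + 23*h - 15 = (h - 3)*(h^2 - 6*h + 5) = (h - 3)*(h - 1)*(h - 5)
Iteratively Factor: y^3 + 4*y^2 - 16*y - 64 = (y - 4)*(y^2 + 8*y + 16) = (y - 4)*(y + 4)*(y + 4)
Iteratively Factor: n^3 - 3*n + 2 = (n + 2)*(n^2 - 2*n + 1) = (n - 1)*(n + 2)*(n - 1)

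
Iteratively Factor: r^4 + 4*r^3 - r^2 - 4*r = (r)*(r^3 + 4*r^2 - r - 4) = r*(r - 1)*(r^2 + 5*r + 4) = r*(r - 1)*(r + 4)*(r + 1)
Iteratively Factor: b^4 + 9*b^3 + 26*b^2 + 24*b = (b + 3)*(b^3 + 6*b^2 + 8*b) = (b + 3)*(b + 4)*(b^2 + 2*b) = (b + 2)*(b + 3)*(b + 4)*(b)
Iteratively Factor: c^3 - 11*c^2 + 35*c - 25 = (c - 5)*(c^2 - 6*c + 5) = (c - 5)^2*(c - 1)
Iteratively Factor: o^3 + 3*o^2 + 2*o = (o + 1)*(o^2 + 2*o) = o*(o + 1)*(o + 2)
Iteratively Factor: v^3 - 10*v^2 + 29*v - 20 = (v - 4)*(v^2 - 6*v + 5) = (v - 4)*(v - 1)*(v - 5)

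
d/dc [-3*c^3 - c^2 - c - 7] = -9*c^2 - 2*c - 1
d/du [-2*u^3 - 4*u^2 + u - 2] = -6*u^2 - 8*u + 1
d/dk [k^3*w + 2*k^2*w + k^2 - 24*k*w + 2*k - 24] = 3*k^2*w + 4*k*w + 2*k - 24*w + 2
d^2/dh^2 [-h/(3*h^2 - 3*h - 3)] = 2*(-h^3 - 3*h + 1)/(3*(h^6 - 3*h^5 + 5*h^3 - 3*h - 1))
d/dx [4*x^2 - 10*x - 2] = 8*x - 10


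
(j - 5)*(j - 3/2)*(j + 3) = j^3 - 7*j^2/2 - 12*j + 45/2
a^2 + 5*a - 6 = (a - 1)*(a + 6)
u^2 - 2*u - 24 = (u - 6)*(u + 4)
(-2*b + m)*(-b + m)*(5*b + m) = 10*b^3 - 13*b^2*m + 2*b*m^2 + m^3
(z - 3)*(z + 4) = z^2 + z - 12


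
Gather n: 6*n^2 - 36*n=6*n^2 - 36*n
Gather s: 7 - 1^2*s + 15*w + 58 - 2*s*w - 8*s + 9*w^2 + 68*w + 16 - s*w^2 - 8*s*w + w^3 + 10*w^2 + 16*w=s*(-w^2 - 10*w - 9) + w^3 + 19*w^2 + 99*w + 81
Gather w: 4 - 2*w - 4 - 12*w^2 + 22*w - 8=-12*w^2 + 20*w - 8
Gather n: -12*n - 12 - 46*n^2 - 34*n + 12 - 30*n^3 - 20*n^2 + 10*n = -30*n^3 - 66*n^2 - 36*n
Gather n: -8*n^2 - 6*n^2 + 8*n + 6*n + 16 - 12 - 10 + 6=-14*n^2 + 14*n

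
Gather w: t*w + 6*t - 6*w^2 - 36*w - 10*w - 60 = 6*t - 6*w^2 + w*(t - 46) - 60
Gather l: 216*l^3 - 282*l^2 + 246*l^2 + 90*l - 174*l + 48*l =216*l^3 - 36*l^2 - 36*l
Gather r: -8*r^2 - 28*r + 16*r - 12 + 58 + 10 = -8*r^2 - 12*r + 56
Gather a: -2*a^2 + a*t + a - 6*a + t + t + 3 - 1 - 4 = -2*a^2 + a*(t - 5) + 2*t - 2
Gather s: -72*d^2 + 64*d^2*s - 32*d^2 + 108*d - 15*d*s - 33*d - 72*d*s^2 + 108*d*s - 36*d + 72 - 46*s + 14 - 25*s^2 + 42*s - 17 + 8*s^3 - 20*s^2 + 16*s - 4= -104*d^2 + 39*d + 8*s^3 + s^2*(-72*d - 45) + s*(64*d^2 + 93*d + 12) + 65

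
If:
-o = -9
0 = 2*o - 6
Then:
No Solution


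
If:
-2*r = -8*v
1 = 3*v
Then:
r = 4/3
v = 1/3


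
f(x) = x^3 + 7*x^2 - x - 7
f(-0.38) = -5.66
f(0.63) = -4.60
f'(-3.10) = -15.57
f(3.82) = 147.07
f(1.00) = 0.00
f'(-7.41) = 59.98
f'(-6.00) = 23.00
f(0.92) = -1.22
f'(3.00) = 68.00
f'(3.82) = 96.26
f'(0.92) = 14.42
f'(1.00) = 16.00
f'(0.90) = 14.03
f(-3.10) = 33.58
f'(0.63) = 9.01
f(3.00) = 80.00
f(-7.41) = -22.10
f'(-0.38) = -5.89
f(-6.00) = 35.00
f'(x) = 3*x^2 + 14*x - 1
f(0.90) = -1.50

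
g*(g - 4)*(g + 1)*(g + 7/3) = g^4 - 2*g^3/3 - 11*g^2 - 28*g/3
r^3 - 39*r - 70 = (r - 7)*(r + 2)*(r + 5)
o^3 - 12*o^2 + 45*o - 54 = (o - 6)*(o - 3)^2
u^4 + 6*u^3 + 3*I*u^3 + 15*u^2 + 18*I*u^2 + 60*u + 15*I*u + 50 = (u + 1)*(u + 5)*(u - 2*I)*(u + 5*I)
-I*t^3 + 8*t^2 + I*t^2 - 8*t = t*(t + 8*I)*(-I*t + I)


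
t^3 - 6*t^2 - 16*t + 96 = (t - 6)*(t - 4)*(t + 4)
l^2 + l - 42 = (l - 6)*(l + 7)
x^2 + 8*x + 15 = (x + 3)*(x + 5)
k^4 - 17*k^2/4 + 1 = (k - 2)*(k - 1/2)*(k + 1/2)*(k + 2)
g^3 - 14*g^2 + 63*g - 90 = (g - 6)*(g - 5)*(g - 3)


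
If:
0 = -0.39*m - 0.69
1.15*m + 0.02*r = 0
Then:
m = -1.77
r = 101.73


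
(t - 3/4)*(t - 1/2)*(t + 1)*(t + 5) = t^4 + 19*t^3/4 - 17*t^2/8 - 4*t + 15/8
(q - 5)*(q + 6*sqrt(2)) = q^2 - 5*q + 6*sqrt(2)*q - 30*sqrt(2)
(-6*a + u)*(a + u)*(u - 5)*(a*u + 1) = -6*a^3*u^2 + 30*a^3*u - 5*a^2*u^3 + 25*a^2*u^2 - 6*a^2*u + 30*a^2 + a*u^4 - 5*a*u^3 - 5*a*u^2 + 25*a*u + u^3 - 5*u^2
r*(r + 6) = r^2 + 6*r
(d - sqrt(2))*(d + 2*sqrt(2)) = d^2 + sqrt(2)*d - 4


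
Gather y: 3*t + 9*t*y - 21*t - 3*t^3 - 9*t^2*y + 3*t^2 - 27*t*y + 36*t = -3*t^3 + 3*t^2 + 18*t + y*(-9*t^2 - 18*t)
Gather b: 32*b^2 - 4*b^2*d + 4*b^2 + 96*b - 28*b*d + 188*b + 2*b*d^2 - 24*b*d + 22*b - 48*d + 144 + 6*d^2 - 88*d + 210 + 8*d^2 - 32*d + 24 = b^2*(36 - 4*d) + b*(2*d^2 - 52*d + 306) + 14*d^2 - 168*d + 378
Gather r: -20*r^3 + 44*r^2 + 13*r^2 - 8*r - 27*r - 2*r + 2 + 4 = -20*r^3 + 57*r^2 - 37*r + 6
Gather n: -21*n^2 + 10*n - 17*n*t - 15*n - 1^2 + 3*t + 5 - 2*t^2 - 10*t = -21*n^2 + n*(-17*t - 5) - 2*t^2 - 7*t + 4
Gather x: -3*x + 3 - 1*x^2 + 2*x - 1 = -x^2 - x + 2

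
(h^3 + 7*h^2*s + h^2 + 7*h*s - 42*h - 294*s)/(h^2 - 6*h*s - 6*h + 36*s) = (-h^2 - 7*h*s - 7*h - 49*s)/(-h + 6*s)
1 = 1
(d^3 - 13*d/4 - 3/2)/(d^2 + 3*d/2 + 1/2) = (d^2 - d/2 - 3)/(d + 1)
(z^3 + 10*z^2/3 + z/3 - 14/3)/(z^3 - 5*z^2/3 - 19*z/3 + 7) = (z + 2)/(z - 3)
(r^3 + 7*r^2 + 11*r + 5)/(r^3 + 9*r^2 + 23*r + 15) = (r + 1)/(r + 3)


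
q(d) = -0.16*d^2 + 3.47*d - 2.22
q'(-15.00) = 8.27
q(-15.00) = -90.27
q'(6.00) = 1.55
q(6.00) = 12.84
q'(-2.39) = 4.23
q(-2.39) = -11.43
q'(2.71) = 2.60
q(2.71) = 6.01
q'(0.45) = 3.33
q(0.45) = -0.69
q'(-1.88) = 4.07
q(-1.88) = -9.31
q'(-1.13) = 3.83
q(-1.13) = -6.35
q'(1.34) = 3.04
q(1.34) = 2.14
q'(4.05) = 2.17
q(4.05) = 9.21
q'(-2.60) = 4.30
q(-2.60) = -12.32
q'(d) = 3.47 - 0.32*d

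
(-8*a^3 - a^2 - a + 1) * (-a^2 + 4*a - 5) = 8*a^5 - 31*a^4 + 37*a^3 + 9*a - 5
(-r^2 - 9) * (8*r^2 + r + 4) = -8*r^4 - r^3 - 76*r^2 - 9*r - 36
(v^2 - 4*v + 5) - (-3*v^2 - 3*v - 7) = 4*v^2 - v + 12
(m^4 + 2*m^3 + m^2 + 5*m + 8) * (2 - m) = -m^5 + 3*m^3 - 3*m^2 + 2*m + 16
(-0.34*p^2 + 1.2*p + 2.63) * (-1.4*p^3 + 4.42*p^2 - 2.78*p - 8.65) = 0.476*p^5 - 3.1828*p^4 + 2.5672*p^3 + 11.2296*p^2 - 17.6914*p - 22.7495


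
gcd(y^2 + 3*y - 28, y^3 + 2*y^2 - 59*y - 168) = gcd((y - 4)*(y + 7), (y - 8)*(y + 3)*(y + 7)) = y + 7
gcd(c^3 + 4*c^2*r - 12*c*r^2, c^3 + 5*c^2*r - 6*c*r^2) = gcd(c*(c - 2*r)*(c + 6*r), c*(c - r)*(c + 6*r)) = c^2 + 6*c*r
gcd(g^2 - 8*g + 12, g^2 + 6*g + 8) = 1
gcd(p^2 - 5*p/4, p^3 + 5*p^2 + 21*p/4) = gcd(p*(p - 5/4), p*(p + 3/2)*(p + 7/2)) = p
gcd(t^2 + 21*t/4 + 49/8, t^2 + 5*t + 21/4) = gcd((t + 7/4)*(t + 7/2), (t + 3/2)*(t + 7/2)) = t + 7/2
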